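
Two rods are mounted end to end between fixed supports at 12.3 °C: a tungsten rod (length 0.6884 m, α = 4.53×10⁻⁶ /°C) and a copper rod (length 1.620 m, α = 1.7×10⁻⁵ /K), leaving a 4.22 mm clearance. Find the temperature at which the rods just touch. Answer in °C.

T = 150 °C

α₁L₁ = 3.118452×10⁻⁶ m/K, α₂L₂ = 2.754×10⁻⁵ m/K → total 3.0658452×10⁻⁵ m/K
ΔT = g/(α₁L₁+α₂L₂) = 4.22×10⁻³ / 3.0658452×10⁻⁵ = 137.65 K
T = 12.3 + 137.65 = 149.95 °C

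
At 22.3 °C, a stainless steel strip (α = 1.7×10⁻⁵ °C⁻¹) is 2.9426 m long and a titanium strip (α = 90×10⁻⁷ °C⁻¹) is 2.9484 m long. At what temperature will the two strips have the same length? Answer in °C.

L₁(1 + α₁ΔT) = L₂(1 + α₂ΔT) ⇒ ΔT = (L₂ − L₁)/(α₁L₁ − α₂L₂)
L₂ − L₁ = 2.9484 − 2.9426 = 5.80×10⁻³ m
α₁L₁ − α₂L₂ = 1.7×10⁻⁵×2.9426 − 90×10⁻⁷×2.9484 = 2.34886×10⁻⁵ m/K
ΔT = 5.80×10⁻³ / 2.34886×10⁻⁵ = 246.928 K
T = 22.3 + 246.928 = 269.228 °C

T = 269.2 °C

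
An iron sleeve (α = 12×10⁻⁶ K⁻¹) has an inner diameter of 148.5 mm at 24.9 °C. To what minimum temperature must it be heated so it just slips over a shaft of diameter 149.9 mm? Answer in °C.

Required Δd = 149.9 − 148.5 = 1.4 mm
Δd = αd₀ΔT ⇒ ΔT = Δd/(αd₀) = 1.4 / (12×10⁻⁶ × 148.5) = 785.63 K
T_min = 24.9 + 785.63 = 810.53 °C

T = 811 °C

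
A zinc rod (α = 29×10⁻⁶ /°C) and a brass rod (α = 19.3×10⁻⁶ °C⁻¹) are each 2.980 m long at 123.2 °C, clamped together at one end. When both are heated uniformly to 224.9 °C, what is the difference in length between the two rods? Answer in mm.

2.94 mm

ΔT = 101.7 K
zinc: ΔL = 29×10⁻⁶ × 2.980 m × 101.7 = 8.7889×10⁻³ m = 8.7889 mm
brass: ΔL = 19.3×10⁻⁶ × 2.980 m × 101.7 = 5.8492×10⁻³ m = 5.8492 mm
difference = 8.7889 − 5.8492 = 2.9397 mm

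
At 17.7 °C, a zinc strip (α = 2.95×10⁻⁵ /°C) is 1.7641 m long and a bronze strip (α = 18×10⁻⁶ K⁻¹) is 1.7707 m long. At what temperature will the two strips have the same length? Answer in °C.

L₁(1 + α₁ΔT) = L₂(1 + α₂ΔT) ⇒ ΔT = (L₂ − L₁)/(α₁L₁ − α₂L₂)
L₂ − L₁ = 1.7707 − 1.7641 = 6.60×10⁻³ m
α₁L₁ − α₂L₂ = 2.95×10⁻⁵×1.7641 − 18×10⁻⁶×1.7707 = 2.016835×10⁻⁵ m/K
ΔT = 6.60×10⁻³ / 2.016835×10⁻⁵ = 327.245 K
T = 17.7 + 327.245 = 344.945 °C

T = 344.9 °C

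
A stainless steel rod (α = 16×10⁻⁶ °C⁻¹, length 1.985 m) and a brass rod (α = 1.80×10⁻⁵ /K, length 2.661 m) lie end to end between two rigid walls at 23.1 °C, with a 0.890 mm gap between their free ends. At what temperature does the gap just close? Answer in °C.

Gap closes when ΔL₁ + ΔL₂ = 0.890 mm = 8.90×10⁻⁴ m
(α₁L₁ + α₂L₂)ΔT = g
α₁L₁ + α₂L₂ = 16×10⁻⁶×1.985 + 1.80×10⁻⁵×2.661 = 7.9658×10⁻⁵ m/K
ΔT = 8.90×10⁻⁴ / 7.9658×10⁻⁵ = 11.173 K
T = 23.1 + 11.173 = 34.273 °C

T = 34.3 °C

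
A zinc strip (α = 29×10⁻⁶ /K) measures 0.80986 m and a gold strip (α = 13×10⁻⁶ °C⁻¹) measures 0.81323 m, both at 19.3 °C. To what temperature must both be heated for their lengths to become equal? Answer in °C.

L₁(1 + α₁ΔT) = L₂(1 + α₂ΔT) ⇒ ΔT = (L₂ − L₁)/(α₁L₁ − α₂L₂)
L₂ − L₁ = 0.81323 − 0.80986 = 3.37×10⁻³ m
α₁L₁ − α₂L₂ = 29×10⁻⁶×0.80986 − 13×10⁻⁶×0.81323 = 1.291395×10⁻⁵ m/K
ΔT = 3.37×10⁻³ / 1.291395×10⁻⁵ = 260.958 K
T = 19.3 + 260.958 = 280.258 °C

T = 280.3 °C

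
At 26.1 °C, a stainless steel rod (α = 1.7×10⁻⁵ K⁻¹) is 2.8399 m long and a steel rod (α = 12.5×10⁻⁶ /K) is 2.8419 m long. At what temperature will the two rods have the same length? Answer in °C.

L₁(1 + α₁ΔT) = L₂(1 + α₂ΔT) ⇒ ΔT = (L₂ − L₁)/(α₁L₁ − α₂L₂)
L₂ − L₁ = 2.8419 − 2.8399 = 2.00×10⁻³ m
α₁L₁ − α₂L₂ = 1.7×10⁻⁵×2.8399 − 12.5×10⁻⁶×2.8419 = 1.275455×10⁻⁵ m/K
ΔT = 2.00×10⁻³ / 1.275455×10⁻⁵ = 156.807 K
T = 26.1 + 156.807 = 182.907 °C

T = 182.9 °C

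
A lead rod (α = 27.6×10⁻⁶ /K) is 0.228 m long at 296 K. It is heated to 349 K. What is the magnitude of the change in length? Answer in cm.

|ΔT| = |349 − 296| = 53 K
ΔL = αL₀ΔT = (27.6×10⁻⁶)(0.228)(53) = 3.34×10⁻⁴ m

ΔL = 0.0334 cm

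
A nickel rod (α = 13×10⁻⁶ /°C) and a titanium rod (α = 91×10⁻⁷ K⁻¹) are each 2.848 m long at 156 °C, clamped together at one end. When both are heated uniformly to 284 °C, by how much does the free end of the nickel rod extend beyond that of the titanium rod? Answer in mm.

ΔT = 128 K
nickel: ΔL = 13×10⁻⁶ × 2.848 m × 128 = 4.7391×10⁻³ m = 4.7391 mm
titanium: ΔL = 91×10⁻⁷ × 2.848 m × 128 = 3.3174×10⁻³ m = 3.3174 mm
difference = 4.7391 − 3.3174 = 1.4217 mm

1.42 mm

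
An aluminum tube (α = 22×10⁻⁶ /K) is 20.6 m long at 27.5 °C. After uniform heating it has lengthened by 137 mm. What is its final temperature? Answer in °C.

ΔL = αL₀ΔT ⇒ ΔT = ΔL / (αL₀)
ΔT = 137×10⁻³ m / (22×10⁻⁶ × 20.6 m) = 302.29 K
T = 27.5 + 302.29 = 329.79 °C

T = 330 °C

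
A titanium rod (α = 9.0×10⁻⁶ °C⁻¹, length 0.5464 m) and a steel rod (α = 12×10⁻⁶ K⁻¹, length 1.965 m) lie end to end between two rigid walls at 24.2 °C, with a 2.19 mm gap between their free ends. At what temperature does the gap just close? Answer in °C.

α₁L₁ = 4.9176×10⁻⁶ m/K, α₂L₂ = 2.358×10⁻⁵ m/K → total 2.84976×10⁻⁵ m/K
ΔT = g/(α₁L₁+α₂L₂) = 2.19×10⁻³ / 2.84976×10⁻⁵ = 76.85 K
T = 24.2 + 76.85 = 101.05 °C

T = 101 °C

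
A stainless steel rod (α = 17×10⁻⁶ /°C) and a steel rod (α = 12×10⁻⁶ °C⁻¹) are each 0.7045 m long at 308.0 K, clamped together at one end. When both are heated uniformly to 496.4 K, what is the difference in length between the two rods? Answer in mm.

ΔT = 188.4 K
stainless steel: ΔL = 17×10⁻⁶ × 0.7045 m × 188.4 = 2.2564×10⁻³ m = 2.2564 mm
steel: ΔL = 12×10⁻⁶ × 0.7045 m × 188.4 = 1.5927×10⁻³ m = 1.5927 mm
difference = 2.2564 − 1.5927 = 0.6637 mm

0.664 mm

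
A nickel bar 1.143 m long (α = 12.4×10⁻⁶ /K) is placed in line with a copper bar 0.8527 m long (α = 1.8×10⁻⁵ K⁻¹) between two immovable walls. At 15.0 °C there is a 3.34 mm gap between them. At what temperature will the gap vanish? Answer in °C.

T = 128 °C

Gap closes when ΔL₁ + ΔL₂ = 3.34 mm = 3.34×10⁻³ m
(α₁L₁ + α₂L₂)ΔT = g
α₁L₁ + α₂L₂ = 12.4×10⁻⁶×1.143 + 1.8×10⁻⁵×0.8527 = 2.95218×10⁻⁵ m/K
ΔT = 3.34×10⁻³ / 2.95218×10⁻⁵ = 113.14 K
T = 15.0 + 113.14 = 128.14 °C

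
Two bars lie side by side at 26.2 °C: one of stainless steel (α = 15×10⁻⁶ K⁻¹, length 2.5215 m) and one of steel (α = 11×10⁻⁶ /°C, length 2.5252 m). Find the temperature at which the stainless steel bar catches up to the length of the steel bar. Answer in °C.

Equal length when α₁L₁ΔT − α₂L₂ΔT = L₂ − L₁ = 3.70×10⁻³ m
α₁L₁ = 3.78225×10⁻⁵, α₂L₂ = 2.77772×10⁻⁵ → Δ(αL) = 1.00453×10⁻⁵ m/K
ΔT = 3.70×10⁻³ / 1.00453×10⁻⁵ = 368.331 K, so T = 26.2 + 368.331 = 394.531 °C

T = 394.5 °C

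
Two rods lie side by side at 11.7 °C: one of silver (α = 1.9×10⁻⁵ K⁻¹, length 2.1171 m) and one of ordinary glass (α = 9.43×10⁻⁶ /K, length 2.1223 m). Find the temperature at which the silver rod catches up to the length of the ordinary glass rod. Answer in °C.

L₁(1 + α₁ΔT) = L₂(1 + α₂ΔT) ⇒ ΔT = (L₂ − L₁)/(α₁L₁ − α₂L₂)
L₂ − L₁ = 2.1223 − 2.1171 = 5.20×10⁻³ m
α₁L₁ − α₂L₂ = 1.9×10⁻⁵×2.1171 − 9.43×10⁻⁶×2.1223 = 2.0211611×10⁻⁵ m/K
ΔT = 5.20×10⁻³ / 2.0211611×10⁻⁵ = 257.278 K
T = 11.7 + 257.278 = 268.978 °C

T = 269.0 °C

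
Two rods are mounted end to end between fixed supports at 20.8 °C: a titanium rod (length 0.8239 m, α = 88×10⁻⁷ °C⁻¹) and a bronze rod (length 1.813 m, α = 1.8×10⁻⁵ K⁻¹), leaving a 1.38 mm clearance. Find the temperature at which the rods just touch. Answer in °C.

α₁L₁ = 7.25032×10⁻⁶ m/K, α₂L₂ = 3.2634×10⁻⁵ m/K → total 3.988432×10⁻⁵ m/K
ΔT = g/(α₁L₁+α₂L₂) = 1.38×10⁻³ / 3.988432×10⁻⁵ = 34.600 K
T = 20.8 + 34.600 = 55.400 °C

T = 55.4 °C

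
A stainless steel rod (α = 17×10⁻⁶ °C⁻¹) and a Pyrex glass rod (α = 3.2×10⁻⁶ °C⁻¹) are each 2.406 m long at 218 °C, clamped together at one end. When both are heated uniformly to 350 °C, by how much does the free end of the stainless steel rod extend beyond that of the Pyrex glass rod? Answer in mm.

ΔT = 132 K
stainless steel: ΔL = 17×10⁻⁶ × 2.406 m × 132 = 5.3991×10⁻³ m = 5.3991 mm
Pyrex glass: ΔL = 3.2×10⁻⁶ × 2.406 m × 132 = 1.0163×10⁻³ m = 1.0163 mm
difference = 5.3991 − 1.0163 = 4.3828 mm

4.38 mm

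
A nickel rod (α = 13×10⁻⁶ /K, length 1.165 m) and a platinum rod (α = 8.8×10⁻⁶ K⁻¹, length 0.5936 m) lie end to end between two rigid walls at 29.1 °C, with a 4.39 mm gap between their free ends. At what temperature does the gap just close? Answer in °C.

α₁L₁ = 1.5145×10⁻⁵ m/K, α₂L₂ = 5.22368×10⁻⁶ m/K → total 2.036868×10⁻⁵ m/K
ΔT = g/(α₁L₁+α₂L₂) = 4.39×10⁻³ / 2.036868×10⁻⁵ = 215.53 K
T = 29.1 + 215.53 = 244.63 °C

T = 245 °C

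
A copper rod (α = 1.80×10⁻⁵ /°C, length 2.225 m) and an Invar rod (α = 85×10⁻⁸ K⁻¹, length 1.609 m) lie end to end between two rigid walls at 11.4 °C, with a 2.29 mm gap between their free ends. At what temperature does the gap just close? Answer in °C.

T = 66.7 °C

Gap closes when ΔL₁ + ΔL₂ = 2.29 mm = 2.29×10⁻³ m
(α₁L₁ + α₂L₂)ΔT = g
α₁L₁ + α₂L₂ = 1.80×10⁻⁵×2.225 + 85×10⁻⁸×1.609 = 4.141765×10⁻⁵ m/K
ΔT = 2.29×10⁻³ / 4.141765×10⁻⁵ = 55.290 K
T = 11.4 + 55.290 = 66.690 °C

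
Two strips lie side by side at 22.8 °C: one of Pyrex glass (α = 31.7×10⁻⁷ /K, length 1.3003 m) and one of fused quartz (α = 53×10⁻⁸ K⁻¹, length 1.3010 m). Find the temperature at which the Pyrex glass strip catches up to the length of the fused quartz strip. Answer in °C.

T = 226.7 °C

L₁(1 + α₁ΔT) = L₂(1 + α₂ΔT) ⇒ ΔT = (L₂ − L₁)/(α₁L₁ − α₂L₂)
L₂ − L₁ = 1.3010 − 1.3003 = 7.00×10⁻⁴ m
α₁L₁ − α₂L₂ = 31.7×10⁻⁷×1.3003 − 53×10⁻⁸×1.3010 = 3.432421×10⁻⁶ m/K
ΔT = 7.00×10⁻⁴ / 3.432421×10⁻⁶ = 203.938 K
T = 22.8 + 203.938 = 226.738 °C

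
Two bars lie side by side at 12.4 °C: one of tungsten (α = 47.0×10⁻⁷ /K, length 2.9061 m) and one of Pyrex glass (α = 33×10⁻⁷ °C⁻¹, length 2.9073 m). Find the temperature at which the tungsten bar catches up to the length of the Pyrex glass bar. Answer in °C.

T = 307.6 °C

Equal length when α₁L₁ΔT − α₂L₂ΔT = L₂ − L₁ = 1.20×10⁻³ m
α₁L₁ = 1.365867×10⁻⁵, α₂L₂ = 9.59409×10⁻⁶ → Δ(αL) = 4.06458×10⁻⁶ m/K
ΔT = 1.20×10⁻³ / 4.06458×10⁻⁶ = 295.233 K, so T = 12.4 + 295.233 = 307.633 °C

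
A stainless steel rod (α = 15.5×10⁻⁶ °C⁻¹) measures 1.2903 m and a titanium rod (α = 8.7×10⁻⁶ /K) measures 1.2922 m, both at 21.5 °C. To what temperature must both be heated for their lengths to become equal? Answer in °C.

L₁(1 + α₁ΔT) = L₂(1 + α₂ΔT) ⇒ ΔT = (L₂ − L₁)/(α₁L₁ − α₂L₂)
L₂ − L₁ = 1.2922 − 1.2903 = 1.90×10⁻³ m
α₁L₁ − α₂L₂ = 15.5×10⁻⁶×1.2903 − 8.7×10⁻⁶×1.2922 = 8.75751×10⁻⁶ m/K
ΔT = 1.90×10⁻³ / 8.75751×10⁻⁶ = 216.957 K
T = 21.5 + 216.957 = 238.457 °C

T = 238.5 °C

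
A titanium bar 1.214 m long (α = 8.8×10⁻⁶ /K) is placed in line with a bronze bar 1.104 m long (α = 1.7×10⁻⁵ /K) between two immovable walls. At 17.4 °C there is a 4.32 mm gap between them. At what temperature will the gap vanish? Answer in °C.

Gap closes when ΔL₁ + ΔL₂ = 4.32 mm = 4.32×10⁻³ m
(α₁L₁ + α₂L₂)ΔT = g
α₁L₁ + α₂L₂ = 8.8×10⁻⁶×1.214 + 1.7×10⁻⁵×1.104 = 2.94512×10⁻⁵ m/K
ΔT = 4.32×10⁻³ / 2.94512×10⁻⁵ = 146.68 K
T = 17.4 + 146.68 = 164.08 °C

T = 164 °C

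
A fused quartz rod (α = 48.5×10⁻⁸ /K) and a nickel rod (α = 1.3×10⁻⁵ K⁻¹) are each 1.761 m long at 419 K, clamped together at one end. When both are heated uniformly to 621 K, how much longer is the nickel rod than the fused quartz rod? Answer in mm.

ΔT = 202 K
fused quartz: ΔL = 48.5×10⁻⁸ × 1.761 m × 202 = 1.7253×10⁻⁴ m = 0.17253 mm
nickel: ΔL = 1.3×10⁻⁵ × 1.761 m × 202 = 4.6244×10⁻³ m = 4.6244 mm
difference = 4.6244 − 0.17253 = 4.45187 mm

4.45 mm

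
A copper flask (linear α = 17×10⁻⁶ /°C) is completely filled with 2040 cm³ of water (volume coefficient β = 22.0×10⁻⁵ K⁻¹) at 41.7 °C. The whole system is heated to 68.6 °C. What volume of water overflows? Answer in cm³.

9.27 cm³

The flask also expands: β_container ≈ 3α = 5.1×10⁻⁵ /K
Net overflow = V₀(β_liq − 3α_cont)ΔT
β − 3α = 2.20×10⁻⁴ − 5.1×10⁻⁵ = 1.69×10⁻⁴ /K; ΔT = 26.9 K
ΔV = 2040 × 1.69×10⁻⁴ × 26.9 = 9.27 cm³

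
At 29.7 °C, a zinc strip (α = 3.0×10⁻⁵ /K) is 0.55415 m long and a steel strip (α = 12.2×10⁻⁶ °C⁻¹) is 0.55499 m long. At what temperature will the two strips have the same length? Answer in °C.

T = 114.9 °C

Equal length when α₁L₁ΔT − α₂L₂ΔT = L₂ − L₁ = 8.40×10⁻⁴ m
α₁L₁ = 1.66245×10⁻⁵, α₂L₂ = 6.770878×10⁻⁶ → Δ(αL) = 9.853622×10⁻⁶ m/K
ΔT = 8.40×10⁻⁴ / 9.853622×10⁻⁶ = 85.248 K, so T = 29.7 + 85.248 = 114.948 °C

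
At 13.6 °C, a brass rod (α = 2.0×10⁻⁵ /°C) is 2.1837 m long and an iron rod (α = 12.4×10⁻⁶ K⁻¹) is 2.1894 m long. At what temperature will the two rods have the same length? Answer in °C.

Equal length when α₁L₁ΔT − α₂L₂ΔT = L₂ − L₁ = 5.70×10⁻³ m
α₁L₁ = 4.3674×10⁻⁵, α₂L₂ = 2.714856×10⁻⁵ → Δ(αL) = 1.652544×10⁻⁵ m/K
ΔT = 5.70×10⁻³ / 1.652544×10⁻⁵ = 344.923 K, so T = 13.6 + 344.923 = 358.523 °C

T = 358.5 °C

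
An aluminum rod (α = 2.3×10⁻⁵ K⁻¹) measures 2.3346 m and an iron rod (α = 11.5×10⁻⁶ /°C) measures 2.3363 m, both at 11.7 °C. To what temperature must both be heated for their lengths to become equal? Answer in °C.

T = 75.07 °C

L₁(1 + α₁ΔT) = L₂(1 + α₂ΔT) ⇒ ΔT = (L₂ − L₁)/(α₁L₁ − α₂L₂)
L₂ − L₁ = 2.3363 − 2.3346 = 1.70×10⁻³ m
α₁L₁ − α₂L₂ = 2.3×10⁻⁵×2.3346 − 11.5×10⁻⁶×2.3363 = 2.682835×10⁻⁵ m/K
ΔT = 1.70×10⁻³ / 2.682835×10⁻⁵ = 63.3658 K
T = 11.7 + 63.3658 = 75.0658 °C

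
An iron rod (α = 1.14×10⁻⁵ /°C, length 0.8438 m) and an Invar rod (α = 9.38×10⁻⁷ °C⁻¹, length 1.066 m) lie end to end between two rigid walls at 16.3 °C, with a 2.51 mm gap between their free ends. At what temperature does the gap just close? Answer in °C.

Gap closes when ΔL₁ + ΔL₂ = 2.51 mm = 2.51×10⁻³ m
(α₁L₁ + α₂L₂)ΔT = g
α₁L₁ + α₂L₂ = 1.14×10⁻⁵×0.8438 + 9.38×10⁻⁷×1.066 = 1.0619228×10⁻⁵ m/K
ΔT = 2.51×10⁻³ / 1.0619228×10⁻⁵ = 236.36 K
T = 16.3 + 236.36 = 252.66 °C

T = 253 °C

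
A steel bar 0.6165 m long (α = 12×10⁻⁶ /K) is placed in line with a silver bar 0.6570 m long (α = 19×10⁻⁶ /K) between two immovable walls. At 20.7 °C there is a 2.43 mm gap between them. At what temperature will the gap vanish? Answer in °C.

Gap closes when ΔL₁ + ΔL₂ = 2.43 mm = 2.43×10⁻³ m
(α₁L₁ + α₂L₂)ΔT = g
α₁L₁ + α₂L₂ = 12×10⁻⁶×0.6165 + 19×10⁻⁶×0.6570 = 1.9881×10⁻⁵ m/K
ΔT = 2.43×10⁻³ / 1.9881×10⁻⁵ = 122.23 K
T = 20.7 + 122.23 = 142.93 °C

T = 143 °C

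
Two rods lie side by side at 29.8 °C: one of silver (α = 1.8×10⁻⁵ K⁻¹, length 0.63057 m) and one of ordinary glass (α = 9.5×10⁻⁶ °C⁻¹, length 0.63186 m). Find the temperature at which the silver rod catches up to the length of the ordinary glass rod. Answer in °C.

T = 271.0 °C

L₁(1 + α₁ΔT) = L₂(1 + α₂ΔT) ⇒ ΔT = (L₂ − L₁)/(α₁L₁ − α₂L₂)
L₂ − L₁ = 0.63186 − 0.63057 = 1.29×10⁻³ m
α₁L₁ − α₂L₂ = 1.8×10⁻⁵×0.63057 − 9.5×10⁻⁶×0.63186 = 5.34759×10⁻⁶ m/K
ΔT = 1.29×10⁻³ / 5.34759×10⁻⁶ = 241.230 K
T = 29.8 + 241.230 = 271.030 °C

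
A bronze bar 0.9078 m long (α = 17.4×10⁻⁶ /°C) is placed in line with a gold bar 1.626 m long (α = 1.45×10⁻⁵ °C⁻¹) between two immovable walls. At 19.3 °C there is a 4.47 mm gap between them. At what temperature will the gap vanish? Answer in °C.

Gap closes when ΔL₁ + ΔL₂ = 4.47 mm = 4.47×10⁻³ m
(α₁L₁ + α₂L₂)ΔT = g
α₁L₁ + α₂L₂ = 17.4×10⁻⁶×0.9078 + 1.45×10⁻⁵×1.626 = 3.937272×10⁻⁵ m/K
ΔT = 4.47×10⁻³ / 3.937272×10⁻⁵ = 113.53 K
T = 19.3 + 113.53 = 132.83 °C

T = 133 °C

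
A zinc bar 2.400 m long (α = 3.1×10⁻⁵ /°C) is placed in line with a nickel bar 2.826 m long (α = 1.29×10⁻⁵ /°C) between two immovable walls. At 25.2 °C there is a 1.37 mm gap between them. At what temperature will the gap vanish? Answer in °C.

T = 37.6 °C

α₁L₁ = 7.440×10⁻⁵ m/K, α₂L₂ = 3.64554×10⁻⁵ m/K → total 1.108554×10⁻⁴ m/K
ΔT = g/(α₁L₁+α₂L₂) = 1.37×10⁻³ / 1.108554×10⁻⁴ = 12.358 K
T = 25.2 + 12.358 = 37.558 °C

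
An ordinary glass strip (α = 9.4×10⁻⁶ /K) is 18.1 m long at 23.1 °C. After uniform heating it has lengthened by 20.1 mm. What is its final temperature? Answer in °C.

T = 141 °C

ΔL = αL₀ΔT ⇒ ΔT = ΔL / (αL₀)
ΔT = 20.1×10⁻³ m / (9.4×10⁻⁶ × 18.1 m) = 118.14 K
T = 23.1 + 118.14 = 141.24 °C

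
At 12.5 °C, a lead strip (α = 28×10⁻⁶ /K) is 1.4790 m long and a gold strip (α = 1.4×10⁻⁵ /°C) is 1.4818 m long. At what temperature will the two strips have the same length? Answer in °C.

Equal length when α₁L₁ΔT − α₂L₂ΔT = L₂ − L₁ = 2.80×10⁻³ m
α₁L₁ = 4.1412×10⁻⁵, α₂L₂ = 2.07452×10⁻⁵ → Δ(αL) = 2.06668×10⁻⁵ m/K
ΔT = 2.80×10⁻³ / 2.06668×10⁻⁵ = 135.483 K, so T = 12.5 + 135.483 = 147.983 °C

T = 148.0 °C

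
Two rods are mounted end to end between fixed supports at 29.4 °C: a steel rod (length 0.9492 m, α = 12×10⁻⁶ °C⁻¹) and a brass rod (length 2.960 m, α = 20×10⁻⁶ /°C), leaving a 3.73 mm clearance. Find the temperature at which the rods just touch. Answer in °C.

Gap closes when ΔL₁ + ΔL₂ = 3.73 mm = 3.73×10⁻³ m
(α₁L₁ + α₂L₂)ΔT = g
α₁L₁ + α₂L₂ = 12×10⁻⁶×0.9492 + 20×10⁻⁶×2.960 = 7.05904×10⁻⁵ m/K
ΔT = 3.73×10⁻³ / 7.05904×10⁻⁵ = 52.840 K
T = 29.4 + 52.840 = 82.240 °C

T = 82.2 °C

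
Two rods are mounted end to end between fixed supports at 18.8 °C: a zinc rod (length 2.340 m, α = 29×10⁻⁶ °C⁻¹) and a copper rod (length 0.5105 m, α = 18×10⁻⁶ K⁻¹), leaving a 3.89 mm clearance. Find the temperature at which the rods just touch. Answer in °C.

Gap closes when ΔL₁ + ΔL₂ = 3.89 mm = 3.89×10⁻³ m
(α₁L₁ + α₂L₂)ΔT = g
α₁L₁ + α₂L₂ = 29×10⁻⁶×2.340 + 18×10⁻⁶×0.5105 = 7.7049×10⁻⁵ m/K
ΔT = 3.89×10⁻³ / 7.7049×10⁻⁵ = 50.487 K
T = 18.8 + 50.487 = 69.287 °C

T = 69.3 °C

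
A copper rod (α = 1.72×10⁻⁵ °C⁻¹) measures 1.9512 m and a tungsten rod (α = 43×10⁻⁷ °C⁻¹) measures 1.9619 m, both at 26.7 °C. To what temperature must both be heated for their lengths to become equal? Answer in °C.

T = 452.6 °C

L₁(1 + α₁ΔT) = L₂(1 + α₂ΔT) ⇒ ΔT = (L₂ − L₁)/(α₁L₁ − α₂L₂)
L₂ − L₁ = 1.9619 − 1.9512 = 1.07×10⁻² m
α₁L₁ − α₂L₂ = 1.72×10⁻⁵×1.9512 − 43×10⁻⁷×1.9619 = 2.512447×10⁻⁵ m/K
ΔT = 1.07×10⁻² / 2.512447×10⁻⁵ = 425.880 K
T = 26.7 + 425.880 = 452.580 °C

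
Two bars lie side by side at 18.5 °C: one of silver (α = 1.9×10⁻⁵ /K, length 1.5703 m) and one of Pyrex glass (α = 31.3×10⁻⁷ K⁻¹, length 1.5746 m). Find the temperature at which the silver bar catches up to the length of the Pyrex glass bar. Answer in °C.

T = 191.1 °C

Equal length when α₁L₁ΔT − α₂L₂ΔT = L₂ − L₁ = 4.30×10⁻³ m
α₁L₁ = 2.98357×10⁻⁵, α₂L₂ = 4.928498×10⁻⁶ → Δ(αL) = 2.4907202×10⁻⁵ m/K
ΔT = 4.30×10⁻³ / 2.4907202×10⁻⁵ = 172.641 K, so T = 18.5 + 172.641 = 191.141 °C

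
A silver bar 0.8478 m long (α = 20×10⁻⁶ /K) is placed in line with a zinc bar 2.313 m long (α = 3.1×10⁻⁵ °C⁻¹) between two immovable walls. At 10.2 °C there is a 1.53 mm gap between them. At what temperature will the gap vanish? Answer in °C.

Gap closes when ΔL₁ + ΔL₂ = 1.53 mm = 1.53×10⁻³ m
(α₁L₁ + α₂L₂)ΔT = g
α₁L₁ + α₂L₂ = 20×10⁻⁶×0.8478 + 3.1×10⁻⁵×2.313 = 8.8659×10⁻⁵ m/K
ΔT = 1.53×10⁻³ / 8.8659×10⁻⁵ = 17.257 K
T = 10.2 + 17.257 = 27.457 °C

T = 27.5 °C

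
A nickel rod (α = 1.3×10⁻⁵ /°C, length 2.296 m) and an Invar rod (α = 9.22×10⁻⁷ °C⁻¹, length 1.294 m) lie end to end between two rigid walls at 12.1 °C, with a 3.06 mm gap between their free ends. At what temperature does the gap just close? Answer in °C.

T = 111 °C

Gap closes when ΔL₁ + ΔL₂ = 3.06 mm = 3.06×10⁻³ m
(α₁L₁ + α₂L₂)ΔT = g
α₁L₁ + α₂L₂ = 1.3×10⁻⁵×2.296 + 9.22×10⁻⁷×1.294 = 3.1041068×10⁻⁵ m/K
ΔT = 3.06×10⁻³ / 3.1041068×10⁻⁵ = 98.58 K
T = 12.1 + 98.58 = 110.68 °C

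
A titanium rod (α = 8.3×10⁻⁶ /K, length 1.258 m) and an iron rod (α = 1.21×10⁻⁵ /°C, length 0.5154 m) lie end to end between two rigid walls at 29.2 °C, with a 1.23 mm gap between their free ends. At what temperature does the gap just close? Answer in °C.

T = 103 °C

Gap closes when ΔL₁ + ΔL₂ = 1.23 mm = 1.23×10⁻³ m
(α₁L₁ + α₂L₂)ΔT = g
α₁L₁ + α₂L₂ = 8.3×10⁻⁶×1.258 + 1.21×10⁻⁵×0.5154 = 1.667774×10⁻⁵ m/K
ΔT = 1.23×10⁻³ / 1.667774×10⁻⁵ = 73.75 K
T = 29.2 + 73.75 = 102.95 °C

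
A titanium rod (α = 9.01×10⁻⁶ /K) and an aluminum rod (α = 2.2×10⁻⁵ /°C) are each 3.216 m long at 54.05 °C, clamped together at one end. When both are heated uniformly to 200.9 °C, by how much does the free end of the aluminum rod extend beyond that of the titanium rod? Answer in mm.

6.13 mm

ΔT = 146.85 K
titanium: ΔL = 9.01×10⁻⁶ × 3.216 m × 146.85 = 4.2551×10⁻³ m = 4.2551 mm
aluminum: ΔL = 2.2×10⁻⁵ × 3.216 m × 146.85 = 1.0390×10⁻² m = 10.390 mm
difference = 10.390 − 4.2551 = 6.1349 mm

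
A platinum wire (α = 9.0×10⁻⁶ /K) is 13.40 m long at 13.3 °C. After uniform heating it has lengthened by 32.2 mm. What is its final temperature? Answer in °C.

ΔL = αL₀ΔT ⇒ ΔT = ΔL / (αL₀)
ΔT = 32.2×10⁻³ m / (9.0×10⁻⁶ × 13.40 m) = 267.00 K
T = 13.3 + 267.00 = 280.30 °C

T = 280 °C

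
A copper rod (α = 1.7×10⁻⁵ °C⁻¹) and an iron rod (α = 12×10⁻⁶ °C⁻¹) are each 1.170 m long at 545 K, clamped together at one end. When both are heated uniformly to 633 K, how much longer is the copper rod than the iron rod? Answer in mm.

ΔT = 88 K
copper: ΔL = 1.7×10⁻⁵ × 1.170 m × 88 = 1.7503×10⁻³ m = 1.7503 mm
iron: ΔL = 12×10⁻⁶ × 1.170 m × 88 = 1.2355×10⁻³ m = 1.2355 mm
difference = 1.7503 − 1.2355 = 0.5148 mm

0.515 mm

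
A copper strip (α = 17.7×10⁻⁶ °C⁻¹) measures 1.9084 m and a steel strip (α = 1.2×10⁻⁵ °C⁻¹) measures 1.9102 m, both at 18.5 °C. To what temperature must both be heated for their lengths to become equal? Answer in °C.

T = 184.3 °C

L₁(1 + α₁ΔT) = L₂(1 + α₂ΔT) ⇒ ΔT = (L₂ − L₁)/(α₁L₁ − α₂L₂)
L₂ − L₁ = 1.9102 − 1.9084 = 1.80×10⁻³ m
α₁L₁ − α₂L₂ = 17.7×10⁻⁶×1.9084 − 1.2×10⁻⁵×1.9102 = 1.085628×10⁻⁵ m/K
ΔT = 1.80×10⁻³ / 1.085628×10⁻⁵ = 165.803 K
T = 18.5 + 165.803 = 184.303 °C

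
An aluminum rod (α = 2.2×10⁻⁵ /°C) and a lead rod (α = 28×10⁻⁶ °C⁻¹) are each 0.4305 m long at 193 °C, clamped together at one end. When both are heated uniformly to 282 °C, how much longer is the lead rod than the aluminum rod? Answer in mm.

0.230 mm

ΔT = 89 K
aluminum: ΔL = 2.2×10⁻⁵ × 0.4305 m × 89 = 8.4292×10⁻⁴ m = 0.84292 mm
lead: ΔL = 28×10⁻⁶ × 0.4305 m × 89 = 1.0728×10⁻³ m = 1.0728 mm
difference = 1.0728 − 0.84292 = 0.22988 mm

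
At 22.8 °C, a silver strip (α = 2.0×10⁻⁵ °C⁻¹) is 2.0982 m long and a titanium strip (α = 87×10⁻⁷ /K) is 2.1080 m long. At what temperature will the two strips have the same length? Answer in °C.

L₁(1 + α₁ΔT) = L₂(1 + α₂ΔT) ⇒ ΔT = (L₂ − L₁)/(α₁L₁ − α₂L₂)
L₂ − L₁ = 2.1080 − 2.0982 = 9.80×10⁻³ m
α₁L₁ − α₂L₂ = 2.0×10⁻⁵×2.0982 − 87×10⁻⁷×2.1080 = 2.36244×10⁻⁵ m/K
ΔT = 9.80×10⁻³ / 2.36244×10⁻⁵ = 414.825 K
T = 22.8 + 414.825 = 437.625 °C

T = 437.6 °C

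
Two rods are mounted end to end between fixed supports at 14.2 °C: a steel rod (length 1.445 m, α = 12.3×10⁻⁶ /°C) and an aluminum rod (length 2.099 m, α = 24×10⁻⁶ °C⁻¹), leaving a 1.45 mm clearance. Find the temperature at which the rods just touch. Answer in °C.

T = 35.5 °C

α₁L₁ = 1.77735×10⁻⁵ m/K, α₂L₂ = 5.0376×10⁻⁵ m/K → total 6.81495×10⁻⁵ m/K
ΔT = g/(α₁L₁+α₂L₂) = 1.45×10⁻³ / 6.81495×10⁻⁵ = 21.277 K
T = 14.2 + 21.277 = 35.477 °C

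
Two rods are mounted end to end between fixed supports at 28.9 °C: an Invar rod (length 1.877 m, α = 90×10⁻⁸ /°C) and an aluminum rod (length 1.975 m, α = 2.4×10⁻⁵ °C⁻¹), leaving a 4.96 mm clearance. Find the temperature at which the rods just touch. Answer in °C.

T = 130 °C

α₁L₁ = 1.6893×10⁻⁶ m/K, α₂L₂ = 4.740×10⁻⁵ m/K → total 4.90893×10⁻⁵ m/K
ΔT = g/(α₁L₁+α₂L₂) = 4.96×10⁻³ / 4.90893×10⁻⁵ = 101.04 K
T = 28.9 + 101.04 = 129.94 °C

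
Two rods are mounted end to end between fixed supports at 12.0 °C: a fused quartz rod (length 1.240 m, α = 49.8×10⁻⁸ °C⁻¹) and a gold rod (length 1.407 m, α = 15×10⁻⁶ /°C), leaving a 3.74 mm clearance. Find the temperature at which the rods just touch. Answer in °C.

α₁L₁ = 6.1752×10⁻⁷ m/K, α₂L₂ = 2.1105×10⁻⁵ m/K → total 2.172252×10⁻⁵ m/K
ΔT = g/(α₁L₁+α₂L₂) = 3.74×10⁻³ / 2.172252×10⁻⁵ = 172.17 K
T = 12.0 + 172.17 = 184.17 °C

T = 184 °C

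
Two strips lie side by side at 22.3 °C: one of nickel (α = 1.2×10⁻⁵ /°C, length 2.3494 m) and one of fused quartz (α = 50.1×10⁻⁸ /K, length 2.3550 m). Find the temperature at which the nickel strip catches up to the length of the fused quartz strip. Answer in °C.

T = 229.6 °C

Equal length when α₁L₁ΔT − α₂L₂ΔT = L₂ − L₁ = 5.60×10⁻³ m
α₁L₁ = 2.81928×10⁻⁵, α₂L₂ = 1.179855×10⁻⁶ → Δ(αL) = 2.7012945×10⁻⁵ m/K
ΔT = 5.60×10⁻³ / 2.7012945×10⁻⁵ = 207.308 K, so T = 22.3 + 207.308 = 229.608 °C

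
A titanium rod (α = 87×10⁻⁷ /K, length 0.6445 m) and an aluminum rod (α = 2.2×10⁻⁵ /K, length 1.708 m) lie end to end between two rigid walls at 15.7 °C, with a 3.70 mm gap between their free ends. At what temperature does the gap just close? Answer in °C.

Gap closes when ΔL₁ + ΔL₂ = 3.70 mm = 3.70×10⁻³ m
(α₁L₁ + α₂L₂)ΔT = g
α₁L₁ + α₂L₂ = 87×10⁻⁷×0.6445 + 2.2×10⁻⁵×1.708 = 4.318315×10⁻⁵ m/K
ΔT = 3.70×10⁻³ / 4.318315×10⁻⁵ = 85.68 K
T = 15.7 + 85.68 = 101.38 °C

T = 101 °C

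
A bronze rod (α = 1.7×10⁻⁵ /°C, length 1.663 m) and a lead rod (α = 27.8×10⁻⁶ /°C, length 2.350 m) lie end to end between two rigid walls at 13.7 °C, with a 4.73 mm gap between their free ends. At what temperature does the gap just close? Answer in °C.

T = 64.2 °C

α₁L₁ = 2.8271×10⁻⁵ m/K, α₂L₂ = 6.533×10⁻⁵ m/K → total 9.3601×10⁻⁵ m/K
ΔT = g/(α₁L₁+α₂L₂) = 4.73×10⁻³ / 9.3601×10⁻⁵ = 50.534 K
T = 13.7 + 50.534 = 64.234 °C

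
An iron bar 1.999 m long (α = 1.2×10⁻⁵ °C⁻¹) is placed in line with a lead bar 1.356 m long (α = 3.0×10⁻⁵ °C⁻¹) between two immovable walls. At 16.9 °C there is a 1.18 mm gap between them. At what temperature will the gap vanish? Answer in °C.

T = 35.1 °C

Gap closes when ΔL₁ + ΔL₂ = 1.18 mm = 1.18×10⁻³ m
(α₁L₁ + α₂L₂)ΔT = g
α₁L₁ + α₂L₂ = 1.2×10⁻⁵×1.999 + 3.0×10⁻⁵×1.356 = 6.4668×10⁻⁵ m/K
ΔT = 1.18×10⁻³ / 6.4668×10⁻⁵ = 18.247 K
T = 16.9 + 18.247 = 35.147 °C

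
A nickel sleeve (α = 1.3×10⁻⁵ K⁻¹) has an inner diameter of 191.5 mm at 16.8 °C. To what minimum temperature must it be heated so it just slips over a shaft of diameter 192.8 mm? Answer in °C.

Required Δd = 192.8 − 191.5 = 1.3 mm
Δd = αd₀ΔT ⇒ ΔT = Δd/(αd₀) = 1.3 / (1.3×10⁻⁵ × 191.5) = 522.19 K
T_min = 16.8 + 522.19 = 538.99 °C

T = 539 °C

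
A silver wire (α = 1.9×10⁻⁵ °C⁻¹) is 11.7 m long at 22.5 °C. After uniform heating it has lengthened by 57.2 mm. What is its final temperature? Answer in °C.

T = 280 °C

ΔL = αL₀ΔT ⇒ ΔT = ΔL / (αL₀)
ΔT = 57.2×10⁻³ m / (1.9×10⁻⁵ × 11.7 m) = 257.31 K
T = 22.5 + 257.31 = 279.81 °C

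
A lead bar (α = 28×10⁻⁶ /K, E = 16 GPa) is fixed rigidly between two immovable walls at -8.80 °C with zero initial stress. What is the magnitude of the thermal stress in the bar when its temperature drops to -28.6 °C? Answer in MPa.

σ = 8.87 MPa

Fully constrained: the free strain ε = αΔT is blocked, so σ = Eε = EαΔT.
|ΔT| = 19.80 K
σ = 16.0×10⁹ × 28×10⁻⁶ × 19.80 = 8.87×10⁶ Pa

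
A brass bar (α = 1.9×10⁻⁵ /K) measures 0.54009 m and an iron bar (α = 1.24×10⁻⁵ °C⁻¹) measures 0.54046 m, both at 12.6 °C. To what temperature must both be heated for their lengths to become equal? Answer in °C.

Equal length when α₁L₁ΔT − α₂L₂ΔT = L₂ − L₁ = 3.70×10⁻⁴ m
α₁L₁ = 1.026171×10⁻⁵, α₂L₂ = 6.701704×10⁻⁶ → Δ(αL) = 3.560006×10⁻⁶ m/K
ΔT = 3.70×10⁻⁴ / 3.560006×10⁻⁶ = 103.932 K, so T = 12.6 + 103.932 = 116.532 °C

T = 116.5 °C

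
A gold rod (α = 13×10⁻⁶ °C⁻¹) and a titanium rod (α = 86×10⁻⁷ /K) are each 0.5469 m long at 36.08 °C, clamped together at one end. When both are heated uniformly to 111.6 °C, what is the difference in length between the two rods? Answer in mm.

ΔT = 75.52 K
gold: ΔL = 13×10⁻⁶ × 0.5469 m × 75.52 = 5.3692×10⁻⁴ m = 0.53692 mm
titanium: ΔL = 86×10⁻⁷ × 0.5469 m × 75.52 = 3.5520×10⁻⁴ m = 0.35520 mm
difference = 0.53692 − 0.35520 = 0.18172 mm

0.182 mm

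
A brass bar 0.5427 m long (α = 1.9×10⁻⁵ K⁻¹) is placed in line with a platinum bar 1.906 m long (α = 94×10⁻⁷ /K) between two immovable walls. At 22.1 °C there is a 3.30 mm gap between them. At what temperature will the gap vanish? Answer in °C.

T = 139 °C

Gap closes when ΔL₁ + ΔL₂ = 3.30 mm = 3.30×10⁻³ m
(α₁L₁ + α₂L₂)ΔT = g
α₁L₁ + α₂L₂ = 1.9×10⁻⁵×0.5427 + 94×10⁻⁷×1.906 = 2.82277×10⁻⁵ m/K
ΔT = 3.30×10⁻³ / 2.82277×10⁻⁵ = 116.91 K
T = 22.1 + 116.91 = 139.01 °C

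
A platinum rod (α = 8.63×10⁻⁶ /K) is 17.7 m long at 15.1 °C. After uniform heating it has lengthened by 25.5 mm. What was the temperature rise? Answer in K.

ΔL = αL₀ΔT ⇒ ΔT = ΔL / (αL₀)
ΔT = 25.5×10⁻³ m / (8.63×10⁻⁶ × 17.7 m) = 166.94 K

ΔT = 167 K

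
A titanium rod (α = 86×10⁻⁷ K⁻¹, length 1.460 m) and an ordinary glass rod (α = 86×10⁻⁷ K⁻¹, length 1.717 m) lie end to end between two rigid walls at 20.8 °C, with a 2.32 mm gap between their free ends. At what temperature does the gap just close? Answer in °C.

T = 106 °C

α₁L₁ = 1.2556×10⁻⁵ m/K, α₂L₂ = 1.47662×10⁻⁵ m/K → total 2.73222×10⁻⁵ m/K
ΔT = g/(α₁L₁+α₂L₂) = 2.32×10⁻³ / 2.73222×10⁻⁵ = 84.91 K
T = 20.8 + 84.91 = 105.71 °C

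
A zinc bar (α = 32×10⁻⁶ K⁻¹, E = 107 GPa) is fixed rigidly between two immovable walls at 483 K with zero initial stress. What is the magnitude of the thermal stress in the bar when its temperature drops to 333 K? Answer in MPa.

Fully constrained: the free strain ε = αΔT is blocked, so σ = Eε = EαΔT.
|ΔT| = 150 K
σ = 107×10⁹ × 32×10⁻⁶ × 150 = 5.14×10⁸ Pa

σ = 514 MPa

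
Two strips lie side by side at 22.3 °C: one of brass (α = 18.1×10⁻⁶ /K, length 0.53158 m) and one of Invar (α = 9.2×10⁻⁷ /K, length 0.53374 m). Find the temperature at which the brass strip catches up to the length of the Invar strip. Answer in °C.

T = 258.9 °C

L₁(1 + α₁ΔT) = L₂(1 + α₂ΔT) ⇒ ΔT = (L₂ − L₁)/(α₁L₁ − α₂L₂)
L₂ − L₁ = 0.53374 − 0.53158 = 2.16×10⁻³ m
α₁L₁ − α₂L₂ = 18.1×10⁻⁶×0.53158 − 9.2×10⁻⁷×0.53374 = 9.1305572×10⁻⁶ m/K
ΔT = 2.16×10⁻³ / 9.1305572×10⁻⁶ = 236.568 K
T = 22.3 + 236.568 = 258.868 °C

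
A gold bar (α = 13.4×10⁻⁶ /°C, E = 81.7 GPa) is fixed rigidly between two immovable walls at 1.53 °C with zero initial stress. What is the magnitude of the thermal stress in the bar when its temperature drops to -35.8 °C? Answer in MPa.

σ = 40.9 MPa

Fully constrained: the free strain ε = αΔT is blocked, so σ = Eε = EαΔT.
|ΔT| = 37.33 K
σ = 81.7×10⁹ × 13.4×10⁻⁶ × 37.33 = 4.09×10⁷ Pa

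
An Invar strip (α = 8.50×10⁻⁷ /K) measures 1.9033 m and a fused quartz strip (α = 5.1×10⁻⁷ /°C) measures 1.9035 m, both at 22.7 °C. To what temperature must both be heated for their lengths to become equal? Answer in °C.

L₁(1 + α₁ΔT) = L₂(1 + α₂ΔT) ⇒ ΔT = (L₂ − L₁)/(α₁L₁ − α₂L₂)
L₂ − L₁ = 1.9035 − 1.9033 = 2.00×10⁻⁴ m
α₁L₁ − α₂L₂ = 8.50×10⁻⁷×1.9033 − 5.1×10⁻⁷×1.9035 = 6.4702×10⁻⁷ m/K
ΔT = 2.00×10⁻⁴ / 6.4702×10⁻⁷ = 309.109 K
T = 22.7 + 309.109 = 331.809 °C

T = 331.8 °C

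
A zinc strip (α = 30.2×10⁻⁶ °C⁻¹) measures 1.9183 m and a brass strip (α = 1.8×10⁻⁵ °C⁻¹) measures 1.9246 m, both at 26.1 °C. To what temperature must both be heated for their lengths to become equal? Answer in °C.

L₁(1 + α₁ΔT) = L₂(1 + α₂ΔT) ⇒ ΔT = (L₂ − L₁)/(α₁L₁ − α₂L₂)
L₂ − L₁ = 1.9246 − 1.9183 = 6.30×10⁻³ m
α₁L₁ − α₂L₂ = 30.2×10⁻⁶×1.9183 − 1.8×10⁻⁵×1.9246 = 2.328986×10⁻⁵ m/K
ΔT = 6.30×10⁻³ / 2.328986×10⁻⁵ = 270.504 K
T = 26.1 + 270.504 = 296.604 °C

T = 296.6 °C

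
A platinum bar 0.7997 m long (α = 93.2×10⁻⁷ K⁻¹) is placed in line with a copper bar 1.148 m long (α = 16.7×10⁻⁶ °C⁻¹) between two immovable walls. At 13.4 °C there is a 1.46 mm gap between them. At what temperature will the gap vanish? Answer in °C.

Gap closes when ΔL₁ + ΔL₂ = 1.46 mm = 1.46×10⁻³ m
(α₁L₁ + α₂L₂)ΔT = g
α₁L₁ + α₂L₂ = 93.2×10⁻⁷×0.7997 + 16.7×10⁻⁶×1.148 = 2.6624804×10⁻⁵ m/K
ΔT = 1.46×10⁻³ / 2.6624804×10⁻⁵ = 54.836 K
T = 13.4 + 54.836 = 68.236 °C

T = 68.2 °C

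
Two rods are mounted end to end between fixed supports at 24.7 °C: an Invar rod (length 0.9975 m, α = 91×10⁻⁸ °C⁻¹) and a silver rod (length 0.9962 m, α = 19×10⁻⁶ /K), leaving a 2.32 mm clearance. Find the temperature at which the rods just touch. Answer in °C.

T = 142 °C

α₁L₁ = 9.07725×10⁻⁷ m/K, α₂L₂ = 1.89278×10⁻⁵ m/K → total 1.9835525×10⁻⁵ m/K
ΔT = g/(α₁L₁+α₂L₂) = 2.32×10⁻³ / 1.9835525×10⁻⁵ = 116.96 K
T = 24.7 + 116.96 = 141.66 °C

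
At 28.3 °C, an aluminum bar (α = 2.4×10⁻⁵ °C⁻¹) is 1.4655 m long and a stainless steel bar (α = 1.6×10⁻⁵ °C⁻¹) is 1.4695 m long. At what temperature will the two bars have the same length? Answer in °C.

T = 371.4 °C

L₁(1 + α₁ΔT) = L₂(1 + α₂ΔT) ⇒ ΔT = (L₂ − L₁)/(α₁L₁ − α₂L₂)
L₂ − L₁ = 1.4695 − 1.4655 = 4.00×10⁻³ m
α₁L₁ − α₂L₂ = 2.4×10⁻⁵×1.4655 − 1.6×10⁻⁵×1.4695 = 1.166×10⁻⁵ m/K
ΔT = 4.00×10⁻³ / 1.166×10⁻⁵ = 343.053 K
T = 28.3 + 343.053 = 371.353 °C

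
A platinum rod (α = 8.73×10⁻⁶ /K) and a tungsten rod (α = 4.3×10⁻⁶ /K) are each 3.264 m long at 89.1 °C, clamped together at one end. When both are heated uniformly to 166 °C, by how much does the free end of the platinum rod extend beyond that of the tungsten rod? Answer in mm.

1.11 mm

ΔT = 76.9 K
platinum: ΔL = 8.73×10⁻⁶ × 3.264 m × 76.9 = 2.1912×10⁻³ m = 2.1912 mm
tungsten: ΔL = 4.3×10⁻⁶ × 3.264 m × 76.9 = 1.0793×10⁻³ m = 1.0793 mm
difference = 2.1912 − 1.0793 = 1.1119 mm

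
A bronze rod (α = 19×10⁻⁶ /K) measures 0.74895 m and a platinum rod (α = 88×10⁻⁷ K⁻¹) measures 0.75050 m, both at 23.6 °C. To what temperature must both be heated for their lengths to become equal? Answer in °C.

L₁(1 + α₁ΔT) = L₂(1 + α₂ΔT) ⇒ ΔT = (L₂ − L₁)/(α₁L₁ − α₂L₂)
L₂ − L₁ = 0.75050 − 0.74895 = 1.55×10⁻³ m
α₁L₁ − α₂L₂ = 19×10⁻⁶×0.74895 − 88×10⁻⁷×0.75050 = 7.62565×10⁻⁶ m/K
ΔT = 1.55×10⁻³ / 7.62565×10⁻⁶ = 203.261 K
T = 23.6 + 203.261 = 226.861 °C

T = 226.9 °C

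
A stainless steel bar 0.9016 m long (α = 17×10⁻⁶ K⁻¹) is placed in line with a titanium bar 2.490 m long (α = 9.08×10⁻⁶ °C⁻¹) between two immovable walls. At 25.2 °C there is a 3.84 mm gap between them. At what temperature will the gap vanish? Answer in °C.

Gap closes when ΔL₁ + ΔL₂ = 3.84 mm = 3.84×10⁻³ m
(α₁L₁ + α₂L₂)ΔT = g
α₁L₁ + α₂L₂ = 17×10⁻⁶×0.9016 + 9.08×10⁻⁶×2.490 = 3.79364×10⁻⁵ m/K
ΔT = 3.84×10⁻³ / 3.79364×10⁻⁵ = 101.22 K
T = 25.2 + 101.22 = 126.42 °C

T = 126 °C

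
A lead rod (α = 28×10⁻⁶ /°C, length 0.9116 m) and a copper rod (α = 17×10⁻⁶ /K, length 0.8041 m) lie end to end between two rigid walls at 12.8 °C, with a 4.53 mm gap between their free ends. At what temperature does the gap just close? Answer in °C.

α₁L₁ = 2.55248×10⁻⁵ m/K, α₂L₂ = 1.36697×10⁻⁵ m/K → total 3.91945×10⁻⁵ m/K
ΔT = g/(α₁L₁+α₂L₂) = 4.53×10⁻³ / 3.91945×10⁻⁵ = 115.58 K
T = 12.8 + 115.58 = 128.38 °C

T = 128 °C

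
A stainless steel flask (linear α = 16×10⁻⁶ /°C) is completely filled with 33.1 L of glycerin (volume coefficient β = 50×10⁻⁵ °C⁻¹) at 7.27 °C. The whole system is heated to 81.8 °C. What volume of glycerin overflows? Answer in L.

The flask also expands: β_container ≈ 3α = 4.8×10⁻⁵ /K
Net overflow = V₀(β_liq − 3α_cont)ΔT
β − 3α = 5.00×10⁻⁴ − 4.8×10⁻⁵ = 4.52×10⁻⁴ /K; ΔT = 74.53 K
ΔV = 33.1 × 4.52×10⁻⁴ × 74.53 = 1.12 L

1.12 L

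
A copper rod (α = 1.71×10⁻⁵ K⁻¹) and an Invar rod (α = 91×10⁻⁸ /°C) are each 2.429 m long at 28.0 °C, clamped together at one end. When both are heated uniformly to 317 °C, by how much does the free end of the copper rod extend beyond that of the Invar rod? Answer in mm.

ΔT = 289.0 K
copper: ΔL = 1.71×10⁻⁵ × 2.429 m × 289.0 = 1.2004×10⁻² m = 12.004 mm
Invar: ΔL = 91×10⁻⁸ × 2.429 m × 289.0 = 6.3880×10⁻⁴ m = 0.63880 mm
difference = 12.004 − 0.63880 = 11.3652 mm

11.4 mm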